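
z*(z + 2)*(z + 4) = z^3 + 6*z^2 + 8*z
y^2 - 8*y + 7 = (y - 7)*(y - 1)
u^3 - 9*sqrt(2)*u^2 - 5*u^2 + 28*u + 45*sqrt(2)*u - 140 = (u - 5)*(u - 7*sqrt(2))*(u - 2*sqrt(2))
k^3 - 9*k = k*(k - 3)*(k + 3)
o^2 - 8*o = o*(o - 8)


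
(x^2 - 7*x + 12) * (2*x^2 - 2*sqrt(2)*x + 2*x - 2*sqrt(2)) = 2*x^4 - 12*x^3 - 2*sqrt(2)*x^3 + 10*x^2 + 12*sqrt(2)*x^2 - 10*sqrt(2)*x + 24*x - 24*sqrt(2)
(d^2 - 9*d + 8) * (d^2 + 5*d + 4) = d^4 - 4*d^3 - 33*d^2 + 4*d + 32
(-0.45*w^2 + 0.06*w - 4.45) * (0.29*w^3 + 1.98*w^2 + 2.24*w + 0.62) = -0.1305*w^5 - 0.8736*w^4 - 2.1797*w^3 - 8.9556*w^2 - 9.9308*w - 2.759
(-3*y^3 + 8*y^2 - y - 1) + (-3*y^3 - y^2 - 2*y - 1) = -6*y^3 + 7*y^2 - 3*y - 2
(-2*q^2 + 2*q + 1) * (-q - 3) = 2*q^3 + 4*q^2 - 7*q - 3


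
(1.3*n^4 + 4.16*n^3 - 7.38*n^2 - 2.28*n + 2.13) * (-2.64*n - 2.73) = -3.432*n^5 - 14.5314*n^4 + 8.1264*n^3 + 26.1666*n^2 + 0.6012*n - 5.8149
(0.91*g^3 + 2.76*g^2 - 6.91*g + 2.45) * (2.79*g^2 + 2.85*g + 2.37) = 2.5389*g^5 + 10.2939*g^4 - 9.2562*g^3 - 6.3168*g^2 - 9.3942*g + 5.8065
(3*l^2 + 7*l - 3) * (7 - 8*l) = -24*l^3 - 35*l^2 + 73*l - 21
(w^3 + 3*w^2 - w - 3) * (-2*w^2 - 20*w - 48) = -2*w^5 - 26*w^4 - 106*w^3 - 118*w^2 + 108*w + 144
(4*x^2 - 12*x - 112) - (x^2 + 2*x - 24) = 3*x^2 - 14*x - 88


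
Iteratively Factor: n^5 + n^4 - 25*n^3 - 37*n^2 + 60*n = (n)*(n^4 + n^3 - 25*n^2 - 37*n + 60) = n*(n + 4)*(n^3 - 3*n^2 - 13*n + 15) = n*(n - 5)*(n + 4)*(n^2 + 2*n - 3) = n*(n - 5)*(n - 1)*(n + 4)*(n + 3)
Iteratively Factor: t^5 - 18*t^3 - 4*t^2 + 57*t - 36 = (t - 1)*(t^4 + t^3 - 17*t^2 - 21*t + 36) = (t - 4)*(t - 1)*(t^3 + 5*t^2 + 3*t - 9) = (t - 4)*(t - 1)*(t + 3)*(t^2 + 2*t - 3) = (t - 4)*(t - 1)*(t + 3)^2*(t - 1)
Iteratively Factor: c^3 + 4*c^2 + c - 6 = (c + 3)*(c^2 + c - 2) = (c - 1)*(c + 3)*(c + 2)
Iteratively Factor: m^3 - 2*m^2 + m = (m)*(m^2 - 2*m + 1) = m*(m - 1)*(m - 1)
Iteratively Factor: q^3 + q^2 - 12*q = (q - 3)*(q^2 + 4*q) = (q - 3)*(q + 4)*(q)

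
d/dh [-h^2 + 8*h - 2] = 8 - 2*h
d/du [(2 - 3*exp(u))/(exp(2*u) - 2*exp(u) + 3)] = (3*exp(2*u) - 4*exp(u) - 5)*exp(u)/(exp(4*u) - 4*exp(3*u) + 10*exp(2*u) - 12*exp(u) + 9)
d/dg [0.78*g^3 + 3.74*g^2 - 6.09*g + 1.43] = 2.34*g^2 + 7.48*g - 6.09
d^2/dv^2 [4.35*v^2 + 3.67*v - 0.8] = 8.70000000000000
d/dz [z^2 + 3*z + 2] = 2*z + 3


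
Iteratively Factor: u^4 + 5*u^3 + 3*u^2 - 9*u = (u + 3)*(u^3 + 2*u^2 - 3*u) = u*(u + 3)*(u^2 + 2*u - 3) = u*(u - 1)*(u + 3)*(u + 3)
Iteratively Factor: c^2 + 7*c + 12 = (c + 3)*(c + 4)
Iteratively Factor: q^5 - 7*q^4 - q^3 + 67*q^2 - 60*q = (q - 5)*(q^4 - 2*q^3 - 11*q^2 + 12*q) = (q - 5)*(q - 4)*(q^3 + 2*q^2 - 3*q) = (q - 5)*(q - 4)*(q + 3)*(q^2 - q) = q*(q - 5)*(q - 4)*(q + 3)*(q - 1)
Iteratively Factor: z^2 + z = (z + 1)*(z)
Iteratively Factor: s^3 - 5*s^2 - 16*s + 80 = (s - 5)*(s^2 - 16) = (s - 5)*(s + 4)*(s - 4)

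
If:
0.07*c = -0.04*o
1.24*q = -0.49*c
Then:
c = -2.53061224489796*q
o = 4.42857142857143*q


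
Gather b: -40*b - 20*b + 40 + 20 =60 - 60*b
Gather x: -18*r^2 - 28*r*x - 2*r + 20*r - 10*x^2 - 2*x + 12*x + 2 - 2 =-18*r^2 + 18*r - 10*x^2 + x*(10 - 28*r)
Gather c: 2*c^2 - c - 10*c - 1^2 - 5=2*c^2 - 11*c - 6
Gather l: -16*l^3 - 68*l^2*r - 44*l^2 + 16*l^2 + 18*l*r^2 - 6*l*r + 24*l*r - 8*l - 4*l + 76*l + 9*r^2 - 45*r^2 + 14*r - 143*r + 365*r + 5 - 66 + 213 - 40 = -16*l^3 + l^2*(-68*r - 28) + l*(18*r^2 + 18*r + 64) - 36*r^2 + 236*r + 112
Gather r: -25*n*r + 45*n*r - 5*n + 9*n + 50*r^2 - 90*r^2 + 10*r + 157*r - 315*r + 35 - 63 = 4*n - 40*r^2 + r*(20*n - 148) - 28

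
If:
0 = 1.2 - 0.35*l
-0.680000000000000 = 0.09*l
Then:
No Solution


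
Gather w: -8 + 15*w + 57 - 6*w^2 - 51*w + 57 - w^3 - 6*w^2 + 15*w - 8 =-w^3 - 12*w^2 - 21*w + 98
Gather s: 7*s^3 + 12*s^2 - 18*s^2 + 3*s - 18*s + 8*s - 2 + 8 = 7*s^3 - 6*s^2 - 7*s + 6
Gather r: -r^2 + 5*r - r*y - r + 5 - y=-r^2 + r*(4 - y) - y + 5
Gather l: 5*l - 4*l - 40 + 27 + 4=l - 9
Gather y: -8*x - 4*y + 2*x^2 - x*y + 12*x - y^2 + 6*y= 2*x^2 + 4*x - y^2 + y*(2 - x)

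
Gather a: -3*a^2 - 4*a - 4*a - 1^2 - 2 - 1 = -3*a^2 - 8*a - 4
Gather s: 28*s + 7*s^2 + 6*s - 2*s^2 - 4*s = 5*s^2 + 30*s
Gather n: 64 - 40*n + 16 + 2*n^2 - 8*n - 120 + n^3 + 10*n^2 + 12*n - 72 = n^3 + 12*n^2 - 36*n - 112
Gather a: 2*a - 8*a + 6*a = 0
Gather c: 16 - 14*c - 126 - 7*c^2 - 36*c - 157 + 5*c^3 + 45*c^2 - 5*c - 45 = 5*c^3 + 38*c^2 - 55*c - 312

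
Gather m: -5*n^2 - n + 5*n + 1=-5*n^2 + 4*n + 1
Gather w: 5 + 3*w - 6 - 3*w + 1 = 0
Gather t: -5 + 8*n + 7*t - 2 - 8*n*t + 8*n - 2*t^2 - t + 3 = 16*n - 2*t^2 + t*(6 - 8*n) - 4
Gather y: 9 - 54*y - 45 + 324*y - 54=270*y - 90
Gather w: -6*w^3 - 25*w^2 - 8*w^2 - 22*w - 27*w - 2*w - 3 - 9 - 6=-6*w^3 - 33*w^2 - 51*w - 18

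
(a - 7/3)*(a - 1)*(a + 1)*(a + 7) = a^4 + 14*a^3/3 - 52*a^2/3 - 14*a/3 + 49/3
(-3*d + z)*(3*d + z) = -9*d^2 + z^2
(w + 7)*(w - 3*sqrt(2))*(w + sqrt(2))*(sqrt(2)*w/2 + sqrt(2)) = sqrt(2)*w^4/2 - 2*w^3 + 9*sqrt(2)*w^3/2 - 18*w^2 + 4*sqrt(2)*w^2 - 27*sqrt(2)*w - 28*w - 42*sqrt(2)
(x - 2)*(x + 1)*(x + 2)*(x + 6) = x^4 + 7*x^3 + 2*x^2 - 28*x - 24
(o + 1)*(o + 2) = o^2 + 3*o + 2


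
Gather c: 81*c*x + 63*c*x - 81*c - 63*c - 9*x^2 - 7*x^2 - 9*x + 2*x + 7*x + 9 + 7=c*(144*x - 144) - 16*x^2 + 16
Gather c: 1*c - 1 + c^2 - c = c^2 - 1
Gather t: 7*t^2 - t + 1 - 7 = 7*t^2 - t - 6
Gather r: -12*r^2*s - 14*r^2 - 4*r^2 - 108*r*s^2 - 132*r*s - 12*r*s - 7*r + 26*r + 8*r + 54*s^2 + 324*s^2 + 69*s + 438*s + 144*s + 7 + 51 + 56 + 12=r^2*(-12*s - 18) + r*(-108*s^2 - 144*s + 27) + 378*s^2 + 651*s + 126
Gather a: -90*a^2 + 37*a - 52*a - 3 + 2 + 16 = -90*a^2 - 15*a + 15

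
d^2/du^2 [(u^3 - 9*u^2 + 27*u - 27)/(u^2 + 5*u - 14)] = 6*(37*u^3 - 223*u^2 + 439*u - 309)/(u^6 + 15*u^5 + 33*u^4 - 295*u^3 - 462*u^2 + 2940*u - 2744)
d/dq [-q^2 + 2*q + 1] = 2 - 2*q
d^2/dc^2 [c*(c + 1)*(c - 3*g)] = 6*c - 6*g + 2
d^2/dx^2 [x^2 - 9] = 2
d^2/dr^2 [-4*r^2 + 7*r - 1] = -8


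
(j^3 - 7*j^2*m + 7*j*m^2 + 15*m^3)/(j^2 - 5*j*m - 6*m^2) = (j^2 - 8*j*m + 15*m^2)/(j - 6*m)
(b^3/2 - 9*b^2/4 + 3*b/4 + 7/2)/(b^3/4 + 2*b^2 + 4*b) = (2*b^3 - 9*b^2 + 3*b + 14)/(b*(b^2 + 8*b + 16))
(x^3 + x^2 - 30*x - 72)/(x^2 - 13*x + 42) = (x^2 + 7*x + 12)/(x - 7)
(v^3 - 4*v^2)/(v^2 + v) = v*(v - 4)/(v + 1)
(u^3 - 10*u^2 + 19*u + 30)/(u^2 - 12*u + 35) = (u^2 - 5*u - 6)/(u - 7)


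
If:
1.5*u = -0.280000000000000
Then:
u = -0.19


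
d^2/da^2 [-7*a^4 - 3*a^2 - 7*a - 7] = -84*a^2 - 6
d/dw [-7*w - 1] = -7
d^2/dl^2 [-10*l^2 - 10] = -20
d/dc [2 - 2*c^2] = -4*c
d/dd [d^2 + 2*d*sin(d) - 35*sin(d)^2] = 2*d*cos(d) + 2*d + 2*sin(d) - 35*sin(2*d)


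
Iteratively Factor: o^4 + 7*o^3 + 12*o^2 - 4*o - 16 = (o + 4)*(o^3 + 3*o^2 - 4) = (o + 2)*(o + 4)*(o^2 + o - 2) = (o - 1)*(o + 2)*(o + 4)*(o + 2)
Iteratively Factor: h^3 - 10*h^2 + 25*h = (h)*(h^2 - 10*h + 25) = h*(h - 5)*(h - 5)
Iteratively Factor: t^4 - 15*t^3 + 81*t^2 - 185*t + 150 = (t - 5)*(t^3 - 10*t^2 + 31*t - 30) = (t - 5)*(t - 3)*(t^2 - 7*t + 10) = (t - 5)^2*(t - 3)*(t - 2)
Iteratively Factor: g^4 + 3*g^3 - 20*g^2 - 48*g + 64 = (g - 1)*(g^3 + 4*g^2 - 16*g - 64) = (g - 1)*(g + 4)*(g^2 - 16) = (g - 4)*(g - 1)*(g + 4)*(g + 4)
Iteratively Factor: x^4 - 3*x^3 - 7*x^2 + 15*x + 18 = (x + 2)*(x^3 - 5*x^2 + 3*x + 9) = (x - 3)*(x + 2)*(x^2 - 2*x - 3) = (x - 3)^2*(x + 2)*(x + 1)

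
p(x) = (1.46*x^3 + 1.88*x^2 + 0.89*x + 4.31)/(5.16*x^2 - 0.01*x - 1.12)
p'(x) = (0.01 - 10.32*x)*(1.46*x^3 + 1.88*x^2 + 0.89*x + 4.31)/(5.16*x^2 - 0.01*x - 1.12)^2 + (4.38*x^2 + 3.76*x + 0.89)/(5.16*x^2 - 0.01*x - 1.12)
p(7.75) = 2.60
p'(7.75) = 0.28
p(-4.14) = -0.81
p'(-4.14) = 0.30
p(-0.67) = 3.42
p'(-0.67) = 19.99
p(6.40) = 2.24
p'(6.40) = 0.27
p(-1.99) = -0.08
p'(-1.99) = 0.47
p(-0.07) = -3.89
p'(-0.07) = 2.01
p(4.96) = 1.85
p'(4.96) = 0.26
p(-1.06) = 0.80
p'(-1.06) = 2.25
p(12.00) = 3.79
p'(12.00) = 0.28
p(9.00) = 2.95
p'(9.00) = 0.28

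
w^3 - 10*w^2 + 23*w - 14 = (w - 7)*(w - 2)*(w - 1)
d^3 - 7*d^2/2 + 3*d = d*(d - 2)*(d - 3/2)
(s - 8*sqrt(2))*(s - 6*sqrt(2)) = s^2 - 14*sqrt(2)*s + 96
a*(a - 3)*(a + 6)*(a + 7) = a^4 + 10*a^3 + 3*a^2 - 126*a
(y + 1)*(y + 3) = y^2 + 4*y + 3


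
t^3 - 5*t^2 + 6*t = t*(t - 3)*(t - 2)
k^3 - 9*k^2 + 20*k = k*(k - 5)*(k - 4)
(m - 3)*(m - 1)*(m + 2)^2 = m^4 - 9*m^2 - 4*m + 12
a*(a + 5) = a^2 + 5*a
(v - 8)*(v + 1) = v^2 - 7*v - 8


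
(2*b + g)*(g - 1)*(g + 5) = 2*b*g^2 + 8*b*g - 10*b + g^3 + 4*g^2 - 5*g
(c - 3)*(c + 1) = c^2 - 2*c - 3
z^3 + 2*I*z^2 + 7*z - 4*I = (z - I)^2*(z + 4*I)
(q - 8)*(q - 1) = q^2 - 9*q + 8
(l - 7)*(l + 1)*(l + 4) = l^3 - 2*l^2 - 31*l - 28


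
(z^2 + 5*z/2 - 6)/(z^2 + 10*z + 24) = (z - 3/2)/(z + 6)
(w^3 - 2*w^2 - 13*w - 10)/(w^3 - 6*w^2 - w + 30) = (w + 1)/(w - 3)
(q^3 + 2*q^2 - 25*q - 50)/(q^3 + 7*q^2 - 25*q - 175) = (q + 2)/(q + 7)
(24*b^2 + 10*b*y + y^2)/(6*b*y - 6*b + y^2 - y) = (4*b + y)/(y - 1)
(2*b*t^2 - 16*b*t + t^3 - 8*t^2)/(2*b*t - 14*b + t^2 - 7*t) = t*(t - 8)/(t - 7)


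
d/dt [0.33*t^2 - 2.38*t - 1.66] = 0.66*t - 2.38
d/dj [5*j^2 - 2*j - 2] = 10*j - 2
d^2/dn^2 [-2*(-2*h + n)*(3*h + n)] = -4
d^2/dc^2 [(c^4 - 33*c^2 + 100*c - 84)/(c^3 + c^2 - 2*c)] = 12*(-5*c^6 + 49*c^5 - 65*c^4 - 73*c^3 + 42*c^2 + 84*c - 56)/(c^3*(c^6 + 3*c^5 - 3*c^4 - 11*c^3 + 6*c^2 + 12*c - 8))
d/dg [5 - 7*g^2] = -14*g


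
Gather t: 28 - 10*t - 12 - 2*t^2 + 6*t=-2*t^2 - 4*t + 16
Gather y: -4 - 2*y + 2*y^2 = 2*y^2 - 2*y - 4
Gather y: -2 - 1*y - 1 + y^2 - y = y^2 - 2*y - 3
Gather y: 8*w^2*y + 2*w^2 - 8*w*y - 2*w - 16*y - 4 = 2*w^2 - 2*w + y*(8*w^2 - 8*w - 16) - 4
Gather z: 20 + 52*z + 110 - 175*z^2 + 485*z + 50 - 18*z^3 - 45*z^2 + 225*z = -18*z^3 - 220*z^2 + 762*z + 180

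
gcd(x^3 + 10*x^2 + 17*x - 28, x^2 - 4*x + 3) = x - 1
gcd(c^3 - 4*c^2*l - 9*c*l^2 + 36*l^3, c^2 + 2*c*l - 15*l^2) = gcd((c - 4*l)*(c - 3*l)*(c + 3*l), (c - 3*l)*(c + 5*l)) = c - 3*l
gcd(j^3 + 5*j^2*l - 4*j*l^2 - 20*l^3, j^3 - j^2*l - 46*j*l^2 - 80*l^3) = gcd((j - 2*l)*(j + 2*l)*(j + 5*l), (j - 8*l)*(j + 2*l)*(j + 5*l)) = j^2 + 7*j*l + 10*l^2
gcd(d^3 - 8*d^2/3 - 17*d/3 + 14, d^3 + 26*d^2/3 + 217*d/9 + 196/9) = d + 7/3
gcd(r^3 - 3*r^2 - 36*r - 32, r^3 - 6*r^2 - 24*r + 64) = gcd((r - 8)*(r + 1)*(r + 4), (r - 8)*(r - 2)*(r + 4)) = r^2 - 4*r - 32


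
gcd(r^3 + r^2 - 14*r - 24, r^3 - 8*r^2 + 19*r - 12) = r - 4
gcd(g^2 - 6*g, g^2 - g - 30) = g - 6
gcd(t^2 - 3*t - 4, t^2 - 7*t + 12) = t - 4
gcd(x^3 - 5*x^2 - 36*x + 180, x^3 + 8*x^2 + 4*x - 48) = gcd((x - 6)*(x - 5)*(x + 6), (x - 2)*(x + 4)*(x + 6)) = x + 6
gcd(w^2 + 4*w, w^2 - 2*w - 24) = w + 4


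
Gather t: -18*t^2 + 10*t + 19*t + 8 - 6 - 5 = -18*t^2 + 29*t - 3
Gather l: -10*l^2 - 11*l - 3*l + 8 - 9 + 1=-10*l^2 - 14*l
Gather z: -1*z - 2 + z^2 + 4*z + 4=z^2 + 3*z + 2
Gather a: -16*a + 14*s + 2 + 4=-16*a + 14*s + 6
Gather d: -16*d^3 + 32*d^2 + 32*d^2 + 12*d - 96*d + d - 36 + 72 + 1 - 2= -16*d^3 + 64*d^2 - 83*d + 35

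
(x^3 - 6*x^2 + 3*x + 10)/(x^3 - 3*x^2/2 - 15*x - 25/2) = 2*(x - 2)/(2*x + 5)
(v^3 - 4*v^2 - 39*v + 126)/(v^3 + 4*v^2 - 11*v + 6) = (v^2 - 10*v + 21)/(v^2 - 2*v + 1)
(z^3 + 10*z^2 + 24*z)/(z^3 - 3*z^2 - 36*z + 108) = z*(z + 4)/(z^2 - 9*z + 18)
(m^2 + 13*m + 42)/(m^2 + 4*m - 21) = (m + 6)/(m - 3)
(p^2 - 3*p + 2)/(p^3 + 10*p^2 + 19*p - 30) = (p - 2)/(p^2 + 11*p + 30)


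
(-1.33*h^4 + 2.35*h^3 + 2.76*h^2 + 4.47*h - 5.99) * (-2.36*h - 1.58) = 3.1388*h^5 - 3.4446*h^4 - 10.2266*h^3 - 14.91*h^2 + 7.0738*h + 9.4642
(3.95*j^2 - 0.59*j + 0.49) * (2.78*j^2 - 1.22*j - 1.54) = 10.981*j^4 - 6.4592*j^3 - 4.001*j^2 + 0.3108*j - 0.7546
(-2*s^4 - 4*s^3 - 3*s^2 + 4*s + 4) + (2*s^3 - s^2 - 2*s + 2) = -2*s^4 - 2*s^3 - 4*s^2 + 2*s + 6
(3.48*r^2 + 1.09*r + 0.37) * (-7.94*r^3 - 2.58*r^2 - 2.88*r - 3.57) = -27.6312*r^5 - 17.633*r^4 - 15.7724*r^3 - 16.5174*r^2 - 4.9569*r - 1.3209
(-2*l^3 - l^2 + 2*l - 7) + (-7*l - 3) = -2*l^3 - l^2 - 5*l - 10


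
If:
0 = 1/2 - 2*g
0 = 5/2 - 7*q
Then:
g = 1/4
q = 5/14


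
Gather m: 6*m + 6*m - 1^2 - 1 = 12*m - 2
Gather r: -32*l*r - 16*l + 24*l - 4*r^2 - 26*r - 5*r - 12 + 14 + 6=8*l - 4*r^2 + r*(-32*l - 31) + 8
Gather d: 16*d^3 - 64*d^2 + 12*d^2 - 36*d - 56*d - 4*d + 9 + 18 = 16*d^3 - 52*d^2 - 96*d + 27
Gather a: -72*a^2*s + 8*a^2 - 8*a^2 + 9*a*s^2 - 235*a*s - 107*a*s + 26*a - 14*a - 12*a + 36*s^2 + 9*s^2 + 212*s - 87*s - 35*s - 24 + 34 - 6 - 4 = -72*a^2*s + a*(9*s^2 - 342*s) + 45*s^2 + 90*s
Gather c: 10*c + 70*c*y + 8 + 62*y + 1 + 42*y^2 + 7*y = c*(70*y + 10) + 42*y^2 + 69*y + 9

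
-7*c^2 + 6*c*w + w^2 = (-c + w)*(7*c + w)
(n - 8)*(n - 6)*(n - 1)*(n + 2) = n^4 - 13*n^3 + 32*n^2 + 76*n - 96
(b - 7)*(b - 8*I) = b^2 - 7*b - 8*I*b + 56*I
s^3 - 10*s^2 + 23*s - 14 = (s - 7)*(s - 2)*(s - 1)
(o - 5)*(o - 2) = o^2 - 7*o + 10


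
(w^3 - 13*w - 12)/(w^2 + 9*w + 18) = (w^2 - 3*w - 4)/(w + 6)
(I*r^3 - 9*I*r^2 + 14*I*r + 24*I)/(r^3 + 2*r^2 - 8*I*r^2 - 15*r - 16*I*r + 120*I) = I*(r^3 - 9*r^2 + 14*r + 24)/(r^3 + 2*r^2*(1 - 4*I) - r*(15 + 16*I) + 120*I)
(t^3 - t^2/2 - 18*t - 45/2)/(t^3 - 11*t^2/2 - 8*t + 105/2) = (2*t + 3)/(2*t - 7)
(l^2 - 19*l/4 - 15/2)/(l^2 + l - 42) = (l + 5/4)/(l + 7)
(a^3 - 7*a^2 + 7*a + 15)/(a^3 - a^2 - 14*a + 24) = (a^2 - 4*a - 5)/(a^2 + 2*a - 8)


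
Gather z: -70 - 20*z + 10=-20*z - 60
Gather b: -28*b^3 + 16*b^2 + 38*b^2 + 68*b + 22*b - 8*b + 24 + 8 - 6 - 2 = -28*b^3 + 54*b^2 + 82*b + 24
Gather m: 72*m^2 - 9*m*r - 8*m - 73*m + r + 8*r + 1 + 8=72*m^2 + m*(-9*r - 81) + 9*r + 9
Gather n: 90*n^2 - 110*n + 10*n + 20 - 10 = 90*n^2 - 100*n + 10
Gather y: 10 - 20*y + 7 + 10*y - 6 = 11 - 10*y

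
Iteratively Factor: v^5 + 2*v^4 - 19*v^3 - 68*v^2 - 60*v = (v + 2)*(v^4 - 19*v^2 - 30*v) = (v + 2)*(v + 3)*(v^3 - 3*v^2 - 10*v) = v*(v + 2)*(v + 3)*(v^2 - 3*v - 10) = v*(v + 2)^2*(v + 3)*(v - 5)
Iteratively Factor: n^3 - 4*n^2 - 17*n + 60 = (n - 5)*(n^2 + n - 12) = (n - 5)*(n + 4)*(n - 3)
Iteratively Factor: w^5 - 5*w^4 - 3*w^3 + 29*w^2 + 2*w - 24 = (w + 2)*(w^4 - 7*w^3 + 11*w^2 + 7*w - 12) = (w - 4)*(w + 2)*(w^3 - 3*w^2 - w + 3) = (w - 4)*(w - 3)*(w + 2)*(w^2 - 1) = (w - 4)*(w - 3)*(w + 1)*(w + 2)*(w - 1)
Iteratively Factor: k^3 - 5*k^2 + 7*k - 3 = (k - 1)*(k^2 - 4*k + 3) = (k - 1)^2*(k - 3)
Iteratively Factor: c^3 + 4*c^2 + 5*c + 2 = (c + 1)*(c^2 + 3*c + 2) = (c + 1)*(c + 2)*(c + 1)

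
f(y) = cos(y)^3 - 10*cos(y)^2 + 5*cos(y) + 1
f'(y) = -3*sin(y)*cos(y)^2 + 20*sin(y)*cos(y) - 5*sin(y)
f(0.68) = -0.69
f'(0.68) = 5.49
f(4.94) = 1.63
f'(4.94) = 0.62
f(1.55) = 1.10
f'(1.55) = -4.58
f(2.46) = -9.38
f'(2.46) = -14.08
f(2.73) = -12.75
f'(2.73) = -10.34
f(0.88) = 0.38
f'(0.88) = 5.03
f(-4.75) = 1.17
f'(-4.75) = -4.25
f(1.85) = -1.16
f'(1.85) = -10.32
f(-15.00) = -9.01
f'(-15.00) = 14.26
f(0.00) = -3.00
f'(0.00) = 0.00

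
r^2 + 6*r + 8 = (r + 2)*(r + 4)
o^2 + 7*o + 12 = (o + 3)*(o + 4)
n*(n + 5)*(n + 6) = n^3 + 11*n^2 + 30*n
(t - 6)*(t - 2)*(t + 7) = t^3 - t^2 - 44*t + 84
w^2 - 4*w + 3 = (w - 3)*(w - 1)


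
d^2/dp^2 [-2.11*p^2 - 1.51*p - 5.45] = -4.22000000000000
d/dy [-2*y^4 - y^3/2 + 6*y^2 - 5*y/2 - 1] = -8*y^3 - 3*y^2/2 + 12*y - 5/2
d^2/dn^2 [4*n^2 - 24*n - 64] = 8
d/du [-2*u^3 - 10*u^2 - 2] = 2*u*(-3*u - 10)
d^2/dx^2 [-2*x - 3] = 0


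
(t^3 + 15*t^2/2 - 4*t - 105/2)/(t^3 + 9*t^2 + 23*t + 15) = (2*t^2 + 9*t - 35)/(2*(t^2 + 6*t + 5))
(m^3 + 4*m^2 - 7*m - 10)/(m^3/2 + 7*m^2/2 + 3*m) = 2*(m^2 + 3*m - 10)/(m*(m + 6))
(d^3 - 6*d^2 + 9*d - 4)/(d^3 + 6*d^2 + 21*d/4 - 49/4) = 4*(d^2 - 5*d + 4)/(4*d^2 + 28*d + 49)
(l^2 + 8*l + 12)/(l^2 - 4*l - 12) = (l + 6)/(l - 6)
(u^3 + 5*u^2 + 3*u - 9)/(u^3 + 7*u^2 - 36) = (u^2 + 2*u - 3)/(u^2 + 4*u - 12)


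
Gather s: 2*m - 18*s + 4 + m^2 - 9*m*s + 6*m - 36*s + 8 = m^2 + 8*m + s*(-9*m - 54) + 12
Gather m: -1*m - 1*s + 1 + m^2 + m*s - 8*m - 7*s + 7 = m^2 + m*(s - 9) - 8*s + 8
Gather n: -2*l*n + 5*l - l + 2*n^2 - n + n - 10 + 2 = -2*l*n + 4*l + 2*n^2 - 8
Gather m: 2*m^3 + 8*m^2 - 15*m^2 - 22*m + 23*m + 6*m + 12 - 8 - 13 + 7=2*m^3 - 7*m^2 + 7*m - 2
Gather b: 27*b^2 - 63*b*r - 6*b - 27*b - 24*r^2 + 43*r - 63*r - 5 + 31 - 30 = 27*b^2 + b*(-63*r - 33) - 24*r^2 - 20*r - 4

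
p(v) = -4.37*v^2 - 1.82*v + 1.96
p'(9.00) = -80.48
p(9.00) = -368.39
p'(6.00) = -54.26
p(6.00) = -166.28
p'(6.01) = -54.35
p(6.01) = -166.82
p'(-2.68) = 21.60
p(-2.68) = -24.55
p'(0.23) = -3.83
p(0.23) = 1.31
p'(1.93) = -18.69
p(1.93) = -17.83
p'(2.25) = -21.48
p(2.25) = -24.26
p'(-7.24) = 61.46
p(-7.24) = -213.93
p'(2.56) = -24.19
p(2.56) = -31.34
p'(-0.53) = 2.81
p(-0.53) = 1.70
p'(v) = -8.74*v - 1.82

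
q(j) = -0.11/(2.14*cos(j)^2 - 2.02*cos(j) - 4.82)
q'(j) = -0.11*(4.28*sin(j)*cos(j) - 2.02*sin(j))/(2.14*cos(j)^2 - 2.02*cos(j) - 4.82)^2 = (0.2222 - 0.4708*cos(j))*sin(j)/(-2.14*cos(j)^2 + 2.02*cos(j) + 4.82)^2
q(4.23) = 0.03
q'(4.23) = -0.03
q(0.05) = 0.02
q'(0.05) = -0.00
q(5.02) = 0.02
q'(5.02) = -0.00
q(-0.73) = 0.02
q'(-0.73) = 0.00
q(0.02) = 0.02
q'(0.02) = -0.00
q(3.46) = 0.11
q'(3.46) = -0.22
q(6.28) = 0.02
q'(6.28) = 0.00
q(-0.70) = 0.02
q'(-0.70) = 0.00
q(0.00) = 0.02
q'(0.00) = 0.00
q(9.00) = 0.09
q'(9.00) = 0.19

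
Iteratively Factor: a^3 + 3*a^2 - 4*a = (a - 1)*(a^2 + 4*a) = (a - 1)*(a + 4)*(a)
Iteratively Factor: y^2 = (y)*(y)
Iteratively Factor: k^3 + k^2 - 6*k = (k)*(k^2 + k - 6) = k*(k - 2)*(k + 3)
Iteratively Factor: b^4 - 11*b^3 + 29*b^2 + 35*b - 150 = (b - 3)*(b^3 - 8*b^2 + 5*b + 50) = (b - 3)*(b + 2)*(b^2 - 10*b + 25) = (b - 5)*(b - 3)*(b + 2)*(b - 5)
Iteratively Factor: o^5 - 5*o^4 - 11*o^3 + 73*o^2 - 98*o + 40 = (o - 5)*(o^4 - 11*o^2 + 18*o - 8) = (o - 5)*(o - 1)*(o^3 + o^2 - 10*o + 8) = (o - 5)*(o - 1)^2*(o^2 + 2*o - 8) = (o - 5)*(o - 2)*(o - 1)^2*(o + 4)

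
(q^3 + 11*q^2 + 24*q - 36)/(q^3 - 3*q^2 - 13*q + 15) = (q^2 + 12*q + 36)/(q^2 - 2*q - 15)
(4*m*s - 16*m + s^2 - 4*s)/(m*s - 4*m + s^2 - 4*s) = (4*m + s)/(m + s)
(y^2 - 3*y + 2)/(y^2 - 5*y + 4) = (y - 2)/(y - 4)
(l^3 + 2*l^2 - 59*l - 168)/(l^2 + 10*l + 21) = l - 8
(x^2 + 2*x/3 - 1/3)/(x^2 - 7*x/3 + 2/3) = (x + 1)/(x - 2)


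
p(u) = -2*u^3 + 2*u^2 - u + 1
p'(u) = -6*u^2 + 4*u - 1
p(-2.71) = 58.20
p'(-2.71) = -55.90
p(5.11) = -218.75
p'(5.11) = -137.23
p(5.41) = -262.55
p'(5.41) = -154.97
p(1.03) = -0.09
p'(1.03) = -3.25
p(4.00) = -99.00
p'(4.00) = -81.00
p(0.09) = 0.92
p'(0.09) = -0.69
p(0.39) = 0.80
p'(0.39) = -0.35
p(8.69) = -1169.13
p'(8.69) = -419.34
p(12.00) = -3179.00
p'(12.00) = -817.00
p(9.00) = -1304.00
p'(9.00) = -451.00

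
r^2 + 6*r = r*(r + 6)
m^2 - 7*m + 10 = (m - 5)*(m - 2)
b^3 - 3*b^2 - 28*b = b*(b - 7)*(b + 4)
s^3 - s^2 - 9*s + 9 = (s - 3)*(s - 1)*(s + 3)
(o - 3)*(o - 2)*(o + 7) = o^3 + 2*o^2 - 29*o + 42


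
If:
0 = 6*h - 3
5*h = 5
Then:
No Solution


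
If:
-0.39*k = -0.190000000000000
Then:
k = 0.49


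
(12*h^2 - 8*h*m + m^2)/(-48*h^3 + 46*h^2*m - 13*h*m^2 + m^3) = (-6*h + m)/(24*h^2 - 11*h*m + m^2)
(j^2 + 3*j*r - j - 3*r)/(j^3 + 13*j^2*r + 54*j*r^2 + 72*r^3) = (j - 1)/(j^2 + 10*j*r + 24*r^2)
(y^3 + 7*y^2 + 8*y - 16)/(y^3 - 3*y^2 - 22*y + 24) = (y + 4)/(y - 6)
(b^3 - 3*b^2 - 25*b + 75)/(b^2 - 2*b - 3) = (b^2 - 25)/(b + 1)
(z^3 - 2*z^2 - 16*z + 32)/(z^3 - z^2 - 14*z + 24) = (z - 4)/(z - 3)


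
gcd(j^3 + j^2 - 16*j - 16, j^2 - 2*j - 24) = j + 4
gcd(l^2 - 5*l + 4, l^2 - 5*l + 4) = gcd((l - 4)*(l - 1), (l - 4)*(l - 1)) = l^2 - 5*l + 4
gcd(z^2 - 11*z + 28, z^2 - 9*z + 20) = z - 4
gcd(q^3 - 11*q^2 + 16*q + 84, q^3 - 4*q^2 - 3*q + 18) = q + 2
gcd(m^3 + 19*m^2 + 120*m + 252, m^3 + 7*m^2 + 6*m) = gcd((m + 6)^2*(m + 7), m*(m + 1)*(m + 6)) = m + 6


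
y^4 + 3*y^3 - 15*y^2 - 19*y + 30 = (y - 3)*(y - 1)*(y + 2)*(y + 5)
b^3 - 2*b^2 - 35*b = b*(b - 7)*(b + 5)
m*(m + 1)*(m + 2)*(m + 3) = m^4 + 6*m^3 + 11*m^2 + 6*m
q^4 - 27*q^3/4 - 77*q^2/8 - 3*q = q*(q - 8)*(q + 1/2)*(q + 3/4)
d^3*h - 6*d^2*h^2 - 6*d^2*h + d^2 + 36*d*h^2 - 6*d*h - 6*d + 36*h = (d - 6)*(d - 6*h)*(d*h + 1)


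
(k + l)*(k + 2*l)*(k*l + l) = k^3*l + 3*k^2*l^2 + k^2*l + 2*k*l^3 + 3*k*l^2 + 2*l^3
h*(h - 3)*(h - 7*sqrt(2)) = h^3 - 7*sqrt(2)*h^2 - 3*h^2 + 21*sqrt(2)*h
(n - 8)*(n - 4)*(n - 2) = n^3 - 14*n^2 + 56*n - 64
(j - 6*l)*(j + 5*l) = j^2 - j*l - 30*l^2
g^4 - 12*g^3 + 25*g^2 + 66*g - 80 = (g - 8)*(g - 5)*(g - 1)*(g + 2)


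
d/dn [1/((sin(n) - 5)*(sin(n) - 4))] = (9 - 2*sin(n))*cos(n)/((sin(n) - 5)^2*(sin(n) - 4)^2)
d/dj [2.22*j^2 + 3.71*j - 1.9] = 4.44*j + 3.71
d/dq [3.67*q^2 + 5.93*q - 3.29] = 7.34*q + 5.93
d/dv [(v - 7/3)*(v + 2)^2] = (v + 2)*(9*v - 8)/3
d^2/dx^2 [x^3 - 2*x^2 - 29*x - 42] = 6*x - 4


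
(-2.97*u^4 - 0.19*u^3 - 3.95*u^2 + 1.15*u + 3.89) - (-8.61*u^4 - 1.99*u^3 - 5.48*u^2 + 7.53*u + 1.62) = 5.64*u^4 + 1.8*u^3 + 1.53*u^2 - 6.38*u + 2.27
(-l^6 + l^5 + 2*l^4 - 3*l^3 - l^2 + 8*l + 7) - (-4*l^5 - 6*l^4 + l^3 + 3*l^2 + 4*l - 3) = -l^6 + 5*l^5 + 8*l^4 - 4*l^3 - 4*l^2 + 4*l + 10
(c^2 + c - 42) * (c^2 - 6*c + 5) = c^4 - 5*c^3 - 43*c^2 + 257*c - 210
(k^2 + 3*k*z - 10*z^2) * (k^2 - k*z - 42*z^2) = k^4 + 2*k^3*z - 55*k^2*z^2 - 116*k*z^3 + 420*z^4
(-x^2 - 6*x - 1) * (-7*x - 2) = 7*x^3 + 44*x^2 + 19*x + 2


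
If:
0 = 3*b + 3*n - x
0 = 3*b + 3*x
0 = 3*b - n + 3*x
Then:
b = 0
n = 0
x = 0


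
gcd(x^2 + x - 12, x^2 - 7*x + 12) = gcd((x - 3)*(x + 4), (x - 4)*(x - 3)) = x - 3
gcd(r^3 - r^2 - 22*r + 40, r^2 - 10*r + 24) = r - 4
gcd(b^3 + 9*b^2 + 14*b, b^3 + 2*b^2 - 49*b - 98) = b^2 + 9*b + 14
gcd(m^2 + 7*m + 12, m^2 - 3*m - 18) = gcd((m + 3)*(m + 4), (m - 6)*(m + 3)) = m + 3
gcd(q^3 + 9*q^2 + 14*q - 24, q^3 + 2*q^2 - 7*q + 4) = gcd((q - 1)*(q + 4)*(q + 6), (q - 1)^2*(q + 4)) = q^2 + 3*q - 4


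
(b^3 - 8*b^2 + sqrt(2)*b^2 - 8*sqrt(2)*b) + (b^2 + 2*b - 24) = b^3 - 7*b^2 + sqrt(2)*b^2 - 8*sqrt(2)*b + 2*b - 24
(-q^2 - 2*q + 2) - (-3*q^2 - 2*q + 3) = 2*q^2 - 1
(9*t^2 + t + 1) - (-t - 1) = 9*t^2 + 2*t + 2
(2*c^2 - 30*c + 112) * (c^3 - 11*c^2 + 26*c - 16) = 2*c^5 - 52*c^4 + 494*c^3 - 2044*c^2 + 3392*c - 1792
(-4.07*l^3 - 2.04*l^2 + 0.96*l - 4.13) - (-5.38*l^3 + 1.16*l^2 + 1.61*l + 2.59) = 1.31*l^3 - 3.2*l^2 - 0.65*l - 6.72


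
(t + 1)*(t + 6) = t^2 + 7*t + 6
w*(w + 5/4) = w^2 + 5*w/4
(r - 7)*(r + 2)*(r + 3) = r^3 - 2*r^2 - 29*r - 42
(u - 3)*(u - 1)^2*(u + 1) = u^4 - 4*u^3 + 2*u^2 + 4*u - 3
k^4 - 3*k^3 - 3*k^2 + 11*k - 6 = (k - 3)*(k - 1)^2*(k + 2)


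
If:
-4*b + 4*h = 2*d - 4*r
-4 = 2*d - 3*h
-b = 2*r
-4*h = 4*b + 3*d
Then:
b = 8/11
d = -16/11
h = 4/11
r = -4/11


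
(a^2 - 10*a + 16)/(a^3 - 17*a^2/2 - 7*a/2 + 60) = 2*(a - 2)/(2*a^2 - a - 15)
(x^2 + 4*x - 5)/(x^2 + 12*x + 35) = (x - 1)/(x + 7)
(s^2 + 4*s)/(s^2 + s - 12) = s/(s - 3)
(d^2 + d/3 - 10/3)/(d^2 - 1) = (3*d^2 + d - 10)/(3*(d^2 - 1))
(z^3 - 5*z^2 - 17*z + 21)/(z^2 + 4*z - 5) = (z^2 - 4*z - 21)/(z + 5)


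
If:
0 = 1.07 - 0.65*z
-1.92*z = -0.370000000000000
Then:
No Solution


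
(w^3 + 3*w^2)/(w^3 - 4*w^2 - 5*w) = w*(w + 3)/(w^2 - 4*w - 5)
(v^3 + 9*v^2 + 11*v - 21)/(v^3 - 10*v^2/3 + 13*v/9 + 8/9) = 9*(v^2 + 10*v + 21)/(9*v^2 - 21*v - 8)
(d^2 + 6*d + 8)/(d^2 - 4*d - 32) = (d + 2)/(d - 8)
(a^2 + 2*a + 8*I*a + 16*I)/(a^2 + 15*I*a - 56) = (a + 2)/(a + 7*I)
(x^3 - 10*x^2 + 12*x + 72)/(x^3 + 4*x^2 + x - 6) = (x^2 - 12*x + 36)/(x^2 + 2*x - 3)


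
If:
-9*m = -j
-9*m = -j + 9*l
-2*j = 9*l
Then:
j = 0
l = 0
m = 0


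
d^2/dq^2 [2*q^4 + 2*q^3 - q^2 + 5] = 24*q^2 + 12*q - 2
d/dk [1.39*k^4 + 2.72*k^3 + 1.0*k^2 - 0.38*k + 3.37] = 5.56*k^3 + 8.16*k^2 + 2.0*k - 0.38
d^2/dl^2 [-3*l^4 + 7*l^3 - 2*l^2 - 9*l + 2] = -36*l^2 + 42*l - 4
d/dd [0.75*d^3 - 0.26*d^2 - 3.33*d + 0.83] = 2.25*d^2 - 0.52*d - 3.33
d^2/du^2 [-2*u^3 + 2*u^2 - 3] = 4 - 12*u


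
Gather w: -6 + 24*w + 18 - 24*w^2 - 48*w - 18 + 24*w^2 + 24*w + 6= 0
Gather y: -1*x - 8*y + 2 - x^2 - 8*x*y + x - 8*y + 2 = -x^2 + y*(-8*x - 16) + 4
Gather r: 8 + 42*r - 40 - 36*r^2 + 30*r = -36*r^2 + 72*r - 32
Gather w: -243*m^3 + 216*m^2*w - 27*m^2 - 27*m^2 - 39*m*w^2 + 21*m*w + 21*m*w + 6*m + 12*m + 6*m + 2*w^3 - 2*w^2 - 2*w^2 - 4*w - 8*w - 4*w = -243*m^3 - 54*m^2 + 24*m + 2*w^3 + w^2*(-39*m - 4) + w*(216*m^2 + 42*m - 16)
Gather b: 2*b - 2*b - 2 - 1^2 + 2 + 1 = 0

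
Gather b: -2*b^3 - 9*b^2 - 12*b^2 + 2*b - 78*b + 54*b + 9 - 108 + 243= -2*b^3 - 21*b^2 - 22*b + 144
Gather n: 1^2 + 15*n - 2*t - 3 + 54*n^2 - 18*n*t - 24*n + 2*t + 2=54*n^2 + n*(-18*t - 9)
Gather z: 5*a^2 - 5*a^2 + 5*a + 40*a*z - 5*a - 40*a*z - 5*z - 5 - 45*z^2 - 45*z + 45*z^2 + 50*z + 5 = 0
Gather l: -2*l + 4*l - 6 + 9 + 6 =2*l + 9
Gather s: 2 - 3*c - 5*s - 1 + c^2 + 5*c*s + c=c^2 - 2*c + s*(5*c - 5) + 1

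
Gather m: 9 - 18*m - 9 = -18*m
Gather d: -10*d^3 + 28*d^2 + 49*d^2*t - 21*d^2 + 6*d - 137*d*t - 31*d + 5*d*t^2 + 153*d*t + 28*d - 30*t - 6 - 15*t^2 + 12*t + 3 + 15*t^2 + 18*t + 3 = -10*d^3 + d^2*(49*t + 7) + d*(5*t^2 + 16*t + 3)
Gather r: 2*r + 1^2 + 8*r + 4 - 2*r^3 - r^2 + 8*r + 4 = -2*r^3 - r^2 + 18*r + 9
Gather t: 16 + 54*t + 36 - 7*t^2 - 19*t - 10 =-7*t^2 + 35*t + 42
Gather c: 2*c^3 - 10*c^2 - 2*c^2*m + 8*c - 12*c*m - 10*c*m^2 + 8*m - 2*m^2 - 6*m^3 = 2*c^3 + c^2*(-2*m - 10) + c*(-10*m^2 - 12*m + 8) - 6*m^3 - 2*m^2 + 8*m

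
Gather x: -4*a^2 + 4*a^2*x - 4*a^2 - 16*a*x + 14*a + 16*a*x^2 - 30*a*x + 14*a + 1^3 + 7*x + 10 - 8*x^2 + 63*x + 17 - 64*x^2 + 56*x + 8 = -8*a^2 + 28*a + x^2*(16*a - 72) + x*(4*a^2 - 46*a + 126) + 36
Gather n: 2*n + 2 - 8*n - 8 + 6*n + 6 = 0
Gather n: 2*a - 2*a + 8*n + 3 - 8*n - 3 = 0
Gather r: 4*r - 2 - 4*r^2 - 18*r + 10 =-4*r^2 - 14*r + 8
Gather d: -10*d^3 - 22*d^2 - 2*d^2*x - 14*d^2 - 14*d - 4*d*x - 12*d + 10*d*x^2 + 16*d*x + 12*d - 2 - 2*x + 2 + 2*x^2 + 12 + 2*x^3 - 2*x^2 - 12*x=-10*d^3 + d^2*(-2*x - 36) + d*(10*x^2 + 12*x - 14) + 2*x^3 - 14*x + 12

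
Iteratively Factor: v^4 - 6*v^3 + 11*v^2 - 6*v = (v)*(v^3 - 6*v^2 + 11*v - 6) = v*(v - 2)*(v^2 - 4*v + 3) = v*(v - 3)*(v - 2)*(v - 1)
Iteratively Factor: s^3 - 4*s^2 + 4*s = (s - 2)*(s^2 - 2*s) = (s - 2)^2*(s)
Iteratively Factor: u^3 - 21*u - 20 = (u + 4)*(u^2 - 4*u - 5) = (u - 5)*(u + 4)*(u + 1)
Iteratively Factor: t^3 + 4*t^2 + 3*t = (t + 3)*(t^2 + t) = (t + 1)*(t + 3)*(t)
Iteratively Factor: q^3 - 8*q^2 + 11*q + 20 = (q + 1)*(q^2 - 9*q + 20) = (q - 4)*(q + 1)*(q - 5)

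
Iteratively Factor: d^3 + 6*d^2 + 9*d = (d)*(d^2 + 6*d + 9) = d*(d + 3)*(d + 3)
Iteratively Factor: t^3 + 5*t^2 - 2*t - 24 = (t - 2)*(t^2 + 7*t + 12) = (t - 2)*(t + 4)*(t + 3)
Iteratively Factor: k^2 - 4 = (k + 2)*(k - 2)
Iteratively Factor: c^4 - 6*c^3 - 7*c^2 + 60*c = (c - 5)*(c^3 - c^2 - 12*c) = (c - 5)*(c + 3)*(c^2 - 4*c) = c*(c - 5)*(c + 3)*(c - 4)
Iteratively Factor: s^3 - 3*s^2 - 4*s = (s + 1)*(s^2 - 4*s) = (s - 4)*(s + 1)*(s)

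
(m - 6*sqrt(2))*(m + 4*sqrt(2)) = m^2 - 2*sqrt(2)*m - 48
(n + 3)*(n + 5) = n^2 + 8*n + 15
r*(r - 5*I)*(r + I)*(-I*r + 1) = -I*r^4 - 3*r^3 - 9*I*r^2 + 5*r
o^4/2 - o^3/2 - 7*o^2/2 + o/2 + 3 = (o/2 + 1/2)*(o - 3)*(o - 1)*(o + 2)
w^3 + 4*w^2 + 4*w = w*(w + 2)^2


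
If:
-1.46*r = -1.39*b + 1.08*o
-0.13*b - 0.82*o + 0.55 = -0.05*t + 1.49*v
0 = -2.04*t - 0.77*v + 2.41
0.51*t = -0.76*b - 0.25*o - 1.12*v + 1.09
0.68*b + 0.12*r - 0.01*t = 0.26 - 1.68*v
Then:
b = 0.42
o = 0.68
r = -0.10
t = 1.18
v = -0.00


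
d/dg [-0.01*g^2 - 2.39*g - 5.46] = -0.02*g - 2.39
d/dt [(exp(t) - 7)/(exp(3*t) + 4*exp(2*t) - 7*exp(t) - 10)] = (-(exp(t) - 7)*(3*exp(2*t) + 8*exp(t) - 7) + exp(3*t) + 4*exp(2*t) - 7*exp(t) - 10)*exp(t)/(exp(3*t) + 4*exp(2*t) - 7*exp(t) - 10)^2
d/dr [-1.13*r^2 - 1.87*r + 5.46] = -2.26*r - 1.87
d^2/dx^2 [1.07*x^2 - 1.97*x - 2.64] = 2.14000000000000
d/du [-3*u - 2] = -3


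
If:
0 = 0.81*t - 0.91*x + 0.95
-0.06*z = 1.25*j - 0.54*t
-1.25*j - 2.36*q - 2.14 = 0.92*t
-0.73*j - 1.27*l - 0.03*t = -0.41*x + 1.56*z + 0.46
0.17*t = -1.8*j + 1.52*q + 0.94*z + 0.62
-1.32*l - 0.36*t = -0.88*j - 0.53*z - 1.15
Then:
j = -0.29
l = 0.65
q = -0.47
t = -0.72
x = 0.40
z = -0.57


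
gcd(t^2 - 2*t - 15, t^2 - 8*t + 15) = t - 5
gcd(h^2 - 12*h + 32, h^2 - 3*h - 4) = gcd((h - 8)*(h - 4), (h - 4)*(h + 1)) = h - 4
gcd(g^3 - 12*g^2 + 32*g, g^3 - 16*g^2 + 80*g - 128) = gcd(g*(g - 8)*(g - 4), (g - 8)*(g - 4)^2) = g^2 - 12*g + 32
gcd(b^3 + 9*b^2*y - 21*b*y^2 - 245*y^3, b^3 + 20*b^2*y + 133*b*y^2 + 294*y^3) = b^2 + 14*b*y + 49*y^2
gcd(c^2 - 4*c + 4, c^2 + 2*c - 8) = c - 2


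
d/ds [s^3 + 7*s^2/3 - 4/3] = s*(9*s + 14)/3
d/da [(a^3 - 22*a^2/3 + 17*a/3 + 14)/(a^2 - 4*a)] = (a^4 - 8*a^3 + 71*a^2/3 - 28*a + 56)/(a^2*(a^2 - 8*a + 16))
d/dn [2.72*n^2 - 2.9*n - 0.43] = 5.44*n - 2.9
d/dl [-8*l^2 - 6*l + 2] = -16*l - 6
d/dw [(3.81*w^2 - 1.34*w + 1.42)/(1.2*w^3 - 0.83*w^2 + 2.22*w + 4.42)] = (-4.572*w^4 + 3.216*w^3 + 2.23400000000001*w^2 + 36.0376*w - 9.0752)/(1.44*w^6 - 1.992*w^5 + 6.0169*w^4 + 6.9228*w^3 - 2.4088*w^2 + 19.6248*w + 19.5364)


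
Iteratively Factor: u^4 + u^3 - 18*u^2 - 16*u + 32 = (u - 4)*(u^3 + 5*u^2 + 2*u - 8) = (u - 4)*(u - 1)*(u^2 + 6*u + 8) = (u - 4)*(u - 1)*(u + 2)*(u + 4)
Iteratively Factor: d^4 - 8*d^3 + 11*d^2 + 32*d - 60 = (d - 2)*(d^3 - 6*d^2 - d + 30) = (d - 3)*(d - 2)*(d^2 - 3*d - 10) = (d - 5)*(d - 3)*(d - 2)*(d + 2)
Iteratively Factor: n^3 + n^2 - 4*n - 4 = (n + 1)*(n^2 - 4) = (n + 1)*(n + 2)*(n - 2)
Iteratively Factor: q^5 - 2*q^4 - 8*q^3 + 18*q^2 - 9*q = (q + 3)*(q^4 - 5*q^3 + 7*q^2 - 3*q) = (q - 1)*(q + 3)*(q^3 - 4*q^2 + 3*q) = (q - 3)*(q - 1)*(q + 3)*(q^2 - q) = q*(q - 3)*(q - 1)*(q + 3)*(q - 1)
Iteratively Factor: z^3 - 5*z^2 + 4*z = (z - 4)*(z^2 - z) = z*(z - 4)*(z - 1)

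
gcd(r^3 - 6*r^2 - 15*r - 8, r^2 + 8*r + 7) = r + 1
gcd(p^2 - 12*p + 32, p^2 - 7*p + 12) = p - 4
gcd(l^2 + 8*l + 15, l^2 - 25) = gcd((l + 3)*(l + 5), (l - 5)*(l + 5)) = l + 5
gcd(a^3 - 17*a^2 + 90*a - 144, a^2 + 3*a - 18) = a - 3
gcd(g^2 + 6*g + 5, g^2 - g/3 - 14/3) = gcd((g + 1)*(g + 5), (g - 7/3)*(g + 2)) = 1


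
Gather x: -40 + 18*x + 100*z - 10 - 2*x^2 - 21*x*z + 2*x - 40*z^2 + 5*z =-2*x^2 + x*(20 - 21*z) - 40*z^2 + 105*z - 50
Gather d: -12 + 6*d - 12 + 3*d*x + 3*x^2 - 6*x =d*(3*x + 6) + 3*x^2 - 6*x - 24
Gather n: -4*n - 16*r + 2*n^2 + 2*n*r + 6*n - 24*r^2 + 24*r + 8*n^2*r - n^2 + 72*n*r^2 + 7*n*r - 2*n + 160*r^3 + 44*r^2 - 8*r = n^2*(8*r + 1) + n*(72*r^2 + 9*r) + 160*r^3 + 20*r^2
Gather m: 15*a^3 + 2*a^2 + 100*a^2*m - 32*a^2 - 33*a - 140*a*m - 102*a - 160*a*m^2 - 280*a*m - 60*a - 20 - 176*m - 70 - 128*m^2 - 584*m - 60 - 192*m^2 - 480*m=15*a^3 - 30*a^2 - 195*a + m^2*(-160*a - 320) + m*(100*a^2 - 420*a - 1240) - 150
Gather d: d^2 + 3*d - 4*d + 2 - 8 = d^2 - d - 6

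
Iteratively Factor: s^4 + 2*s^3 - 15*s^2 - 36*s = (s + 3)*(s^3 - s^2 - 12*s) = s*(s + 3)*(s^2 - s - 12) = s*(s - 4)*(s + 3)*(s + 3)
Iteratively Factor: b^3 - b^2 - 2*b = (b)*(b^2 - b - 2) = b*(b + 1)*(b - 2)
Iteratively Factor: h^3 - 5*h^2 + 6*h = (h - 3)*(h^2 - 2*h) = (h - 3)*(h - 2)*(h)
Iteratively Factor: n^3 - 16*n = (n + 4)*(n^2 - 4*n) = (n - 4)*(n + 4)*(n)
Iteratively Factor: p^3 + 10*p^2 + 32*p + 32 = (p + 4)*(p^2 + 6*p + 8) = (p + 4)^2*(p + 2)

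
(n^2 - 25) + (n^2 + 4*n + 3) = 2*n^2 + 4*n - 22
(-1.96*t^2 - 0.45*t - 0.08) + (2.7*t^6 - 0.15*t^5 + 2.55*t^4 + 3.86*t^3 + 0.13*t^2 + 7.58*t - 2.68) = 2.7*t^6 - 0.15*t^5 + 2.55*t^4 + 3.86*t^3 - 1.83*t^2 + 7.13*t - 2.76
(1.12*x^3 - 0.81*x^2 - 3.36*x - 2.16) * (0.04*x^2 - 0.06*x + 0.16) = 0.0448*x^5 - 0.0996*x^4 + 0.0934*x^3 - 0.0144000000000001*x^2 - 0.408*x - 0.3456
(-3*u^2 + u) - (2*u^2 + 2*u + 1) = -5*u^2 - u - 1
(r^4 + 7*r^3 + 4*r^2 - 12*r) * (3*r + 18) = 3*r^5 + 39*r^4 + 138*r^3 + 36*r^2 - 216*r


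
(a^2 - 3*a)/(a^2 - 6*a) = (a - 3)/(a - 6)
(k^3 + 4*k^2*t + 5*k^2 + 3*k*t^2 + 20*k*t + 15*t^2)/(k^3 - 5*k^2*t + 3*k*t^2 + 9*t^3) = (k^2 + 3*k*t + 5*k + 15*t)/(k^2 - 6*k*t + 9*t^2)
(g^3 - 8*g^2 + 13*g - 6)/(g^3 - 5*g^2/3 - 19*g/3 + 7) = 3*(g^2 - 7*g + 6)/(3*g^2 - 2*g - 21)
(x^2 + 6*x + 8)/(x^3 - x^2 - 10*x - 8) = (x + 4)/(x^2 - 3*x - 4)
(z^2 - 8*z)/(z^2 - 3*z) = (z - 8)/(z - 3)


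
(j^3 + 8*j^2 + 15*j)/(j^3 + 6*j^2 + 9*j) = (j + 5)/(j + 3)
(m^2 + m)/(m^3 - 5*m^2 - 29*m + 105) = m*(m + 1)/(m^3 - 5*m^2 - 29*m + 105)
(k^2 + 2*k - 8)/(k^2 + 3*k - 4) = (k - 2)/(k - 1)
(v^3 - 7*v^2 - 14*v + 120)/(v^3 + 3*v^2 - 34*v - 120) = (v - 5)/(v + 5)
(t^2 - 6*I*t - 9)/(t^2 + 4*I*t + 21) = (t - 3*I)/(t + 7*I)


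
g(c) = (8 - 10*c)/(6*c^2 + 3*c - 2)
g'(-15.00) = 0.01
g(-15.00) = 0.12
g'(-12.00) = 0.01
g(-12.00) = 0.15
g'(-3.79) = 0.23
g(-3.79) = 0.63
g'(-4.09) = 0.19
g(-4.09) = 0.57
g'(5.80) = 0.03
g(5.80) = -0.23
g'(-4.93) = 0.12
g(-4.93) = 0.44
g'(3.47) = 0.06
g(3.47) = -0.33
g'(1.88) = 0.04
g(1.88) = -0.43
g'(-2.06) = 1.50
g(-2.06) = 1.65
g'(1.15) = -0.40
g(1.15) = -0.37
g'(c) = (8 - 10*c)*(-12*c - 3)/(6*c^2 + 3*c - 2)^2 - 10/(6*c^2 + 3*c - 2) = 4*(15*c^2 - 24*c - 1)/(36*c^4 + 36*c^3 - 15*c^2 - 12*c + 4)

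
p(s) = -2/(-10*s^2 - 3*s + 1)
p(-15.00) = 0.00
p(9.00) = 0.00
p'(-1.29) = 0.33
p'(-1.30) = 0.32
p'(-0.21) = 1.70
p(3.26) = 0.02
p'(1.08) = -0.25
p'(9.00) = 0.00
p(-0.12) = -1.64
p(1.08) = 0.14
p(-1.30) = 0.17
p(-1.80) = 0.08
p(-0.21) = -1.68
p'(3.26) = -0.01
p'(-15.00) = 0.00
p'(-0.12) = -0.81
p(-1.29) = 0.17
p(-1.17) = 0.22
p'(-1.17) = 0.48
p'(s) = -2*(20*s + 3)/(-10*s^2 - 3*s + 1)^2 = 2*(-20*s - 3)/(10*s^2 + 3*s - 1)^2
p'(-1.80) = 0.10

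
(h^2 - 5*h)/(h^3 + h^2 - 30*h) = 1/(h + 6)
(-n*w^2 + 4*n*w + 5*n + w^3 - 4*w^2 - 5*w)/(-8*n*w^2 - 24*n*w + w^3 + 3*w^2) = (n*w^2 - 4*n*w - 5*n - w^3 + 4*w^2 + 5*w)/(w*(8*n*w + 24*n - w^2 - 3*w))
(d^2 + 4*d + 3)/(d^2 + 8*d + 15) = (d + 1)/(d + 5)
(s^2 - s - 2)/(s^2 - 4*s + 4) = (s + 1)/(s - 2)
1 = 1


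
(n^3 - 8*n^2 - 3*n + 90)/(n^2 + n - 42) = (n^2 - 2*n - 15)/(n + 7)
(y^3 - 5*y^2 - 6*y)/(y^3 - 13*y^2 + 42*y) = (y + 1)/(y - 7)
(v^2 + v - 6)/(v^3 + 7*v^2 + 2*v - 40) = (v + 3)/(v^2 + 9*v + 20)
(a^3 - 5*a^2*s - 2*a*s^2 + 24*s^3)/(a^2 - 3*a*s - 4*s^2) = (a^2 - a*s - 6*s^2)/(a + s)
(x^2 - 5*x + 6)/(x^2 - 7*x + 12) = (x - 2)/(x - 4)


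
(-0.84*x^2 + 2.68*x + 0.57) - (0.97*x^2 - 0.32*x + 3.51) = -1.81*x^2 + 3.0*x - 2.94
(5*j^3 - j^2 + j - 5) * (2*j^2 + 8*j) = 10*j^5 + 38*j^4 - 6*j^3 - 2*j^2 - 40*j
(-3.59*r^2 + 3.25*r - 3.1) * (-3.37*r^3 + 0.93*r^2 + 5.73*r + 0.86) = 12.0983*r^5 - 14.2912*r^4 - 7.1012*r^3 + 12.6521*r^2 - 14.968*r - 2.666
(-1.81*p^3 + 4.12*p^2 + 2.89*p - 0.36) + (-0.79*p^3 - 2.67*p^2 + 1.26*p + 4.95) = -2.6*p^3 + 1.45*p^2 + 4.15*p + 4.59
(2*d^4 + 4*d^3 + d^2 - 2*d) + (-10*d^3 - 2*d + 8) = 2*d^4 - 6*d^3 + d^2 - 4*d + 8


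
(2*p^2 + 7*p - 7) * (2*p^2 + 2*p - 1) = 4*p^4 + 18*p^3 - 2*p^2 - 21*p + 7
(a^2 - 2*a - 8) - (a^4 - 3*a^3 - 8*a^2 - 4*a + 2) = -a^4 + 3*a^3 + 9*a^2 + 2*a - 10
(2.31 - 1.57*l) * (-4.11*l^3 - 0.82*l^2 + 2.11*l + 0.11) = 6.4527*l^4 - 8.2067*l^3 - 5.2069*l^2 + 4.7014*l + 0.2541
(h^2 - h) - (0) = h^2 - h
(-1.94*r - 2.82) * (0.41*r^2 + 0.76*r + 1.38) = -0.7954*r^3 - 2.6306*r^2 - 4.8204*r - 3.8916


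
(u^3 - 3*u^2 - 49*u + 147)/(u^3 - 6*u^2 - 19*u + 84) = (u + 7)/(u + 4)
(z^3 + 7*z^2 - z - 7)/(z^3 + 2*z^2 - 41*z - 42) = (z - 1)/(z - 6)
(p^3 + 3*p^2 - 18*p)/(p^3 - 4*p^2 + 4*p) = (p^2 + 3*p - 18)/(p^2 - 4*p + 4)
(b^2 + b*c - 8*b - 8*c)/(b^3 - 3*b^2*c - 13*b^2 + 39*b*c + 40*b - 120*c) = (b + c)/(b^2 - 3*b*c - 5*b + 15*c)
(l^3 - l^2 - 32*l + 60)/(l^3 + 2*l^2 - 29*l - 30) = (l - 2)/(l + 1)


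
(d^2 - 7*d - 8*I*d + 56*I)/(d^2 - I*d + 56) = (d - 7)/(d + 7*I)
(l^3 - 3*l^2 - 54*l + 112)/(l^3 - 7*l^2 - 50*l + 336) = (l - 2)/(l - 6)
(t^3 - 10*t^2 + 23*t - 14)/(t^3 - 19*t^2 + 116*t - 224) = (t^2 - 3*t + 2)/(t^2 - 12*t + 32)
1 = 1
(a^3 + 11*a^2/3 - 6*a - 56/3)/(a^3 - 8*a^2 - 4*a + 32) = (3*a^2 + 5*a - 28)/(3*(a^2 - 10*a + 16))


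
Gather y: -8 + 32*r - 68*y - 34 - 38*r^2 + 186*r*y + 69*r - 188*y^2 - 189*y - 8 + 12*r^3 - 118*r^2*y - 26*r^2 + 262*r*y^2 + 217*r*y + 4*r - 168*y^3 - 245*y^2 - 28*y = 12*r^3 - 64*r^2 + 105*r - 168*y^3 + y^2*(262*r - 433) + y*(-118*r^2 + 403*r - 285) - 50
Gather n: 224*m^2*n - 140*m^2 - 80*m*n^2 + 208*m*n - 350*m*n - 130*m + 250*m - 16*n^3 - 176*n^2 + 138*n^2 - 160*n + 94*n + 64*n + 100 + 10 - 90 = -140*m^2 + 120*m - 16*n^3 + n^2*(-80*m - 38) + n*(224*m^2 - 142*m - 2) + 20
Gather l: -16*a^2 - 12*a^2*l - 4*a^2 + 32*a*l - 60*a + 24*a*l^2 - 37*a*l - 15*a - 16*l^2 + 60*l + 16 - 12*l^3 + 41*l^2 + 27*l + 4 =-20*a^2 - 75*a - 12*l^3 + l^2*(24*a + 25) + l*(-12*a^2 - 5*a + 87) + 20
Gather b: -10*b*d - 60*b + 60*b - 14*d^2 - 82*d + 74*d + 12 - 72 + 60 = -10*b*d - 14*d^2 - 8*d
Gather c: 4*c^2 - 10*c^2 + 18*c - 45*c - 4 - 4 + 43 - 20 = -6*c^2 - 27*c + 15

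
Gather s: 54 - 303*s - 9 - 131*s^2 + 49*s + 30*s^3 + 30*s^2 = 30*s^3 - 101*s^2 - 254*s + 45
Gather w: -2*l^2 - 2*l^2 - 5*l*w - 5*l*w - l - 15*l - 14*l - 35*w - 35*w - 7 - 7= -4*l^2 - 30*l + w*(-10*l - 70) - 14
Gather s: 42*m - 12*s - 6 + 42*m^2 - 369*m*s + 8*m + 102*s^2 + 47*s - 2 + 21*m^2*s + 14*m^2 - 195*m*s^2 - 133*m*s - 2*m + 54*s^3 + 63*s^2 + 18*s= 56*m^2 + 48*m + 54*s^3 + s^2*(165 - 195*m) + s*(21*m^2 - 502*m + 53) - 8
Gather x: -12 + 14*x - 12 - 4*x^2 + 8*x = -4*x^2 + 22*x - 24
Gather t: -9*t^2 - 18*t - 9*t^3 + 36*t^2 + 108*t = -9*t^3 + 27*t^2 + 90*t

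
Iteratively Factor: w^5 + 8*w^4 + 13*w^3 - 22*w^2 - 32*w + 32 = (w - 1)*(w^4 + 9*w^3 + 22*w^2 - 32) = (w - 1)*(w + 4)*(w^3 + 5*w^2 + 2*w - 8) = (w - 1)^2*(w + 4)*(w^2 + 6*w + 8) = (w - 1)^2*(w + 2)*(w + 4)*(w + 4)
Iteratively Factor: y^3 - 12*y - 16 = (y + 2)*(y^2 - 2*y - 8) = (y - 4)*(y + 2)*(y + 2)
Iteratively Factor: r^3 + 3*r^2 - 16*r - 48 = (r + 4)*(r^2 - r - 12) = (r - 4)*(r + 4)*(r + 3)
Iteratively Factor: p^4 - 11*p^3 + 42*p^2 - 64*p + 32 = (p - 2)*(p^3 - 9*p^2 + 24*p - 16) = (p - 4)*(p - 2)*(p^2 - 5*p + 4) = (p - 4)*(p - 2)*(p - 1)*(p - 4)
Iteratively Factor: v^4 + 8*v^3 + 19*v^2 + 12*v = (v + 1)*(v^3 + 7*v^2 + 12*v) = (v + 1)*(v + 3)*(v^2 + 4*v) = v*(v + 1)*(v + 3)*(v + 4)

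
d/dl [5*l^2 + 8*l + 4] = 10*l + 8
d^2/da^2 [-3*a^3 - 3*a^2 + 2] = -18*a - 6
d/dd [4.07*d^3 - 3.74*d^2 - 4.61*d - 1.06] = 12.21*d^2 - 7.48*d - 4.61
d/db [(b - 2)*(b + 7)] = 2*b + 5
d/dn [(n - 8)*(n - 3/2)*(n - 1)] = 3*n^2 - 21*n + 43/2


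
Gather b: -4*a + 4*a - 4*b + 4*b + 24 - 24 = 0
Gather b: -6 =-6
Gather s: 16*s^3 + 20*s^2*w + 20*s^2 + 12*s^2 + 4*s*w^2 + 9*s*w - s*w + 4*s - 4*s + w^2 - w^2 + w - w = 16*s^3 + s^2*(20*w + 32) + s*(4*w^2 + 8*w)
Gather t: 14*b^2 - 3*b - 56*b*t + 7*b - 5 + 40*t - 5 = 14*b^2 + 4*b + t*(40 - 56*b) - 10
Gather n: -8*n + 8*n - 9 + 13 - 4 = 0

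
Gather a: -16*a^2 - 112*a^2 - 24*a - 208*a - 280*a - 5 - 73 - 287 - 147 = -128*a^2 - 512*a - 512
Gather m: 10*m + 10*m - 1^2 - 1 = 20*m - 2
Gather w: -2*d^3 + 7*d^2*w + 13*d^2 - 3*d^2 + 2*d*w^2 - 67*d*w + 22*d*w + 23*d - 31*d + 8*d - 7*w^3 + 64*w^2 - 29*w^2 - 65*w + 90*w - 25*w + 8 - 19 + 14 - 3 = -2*d^3 + 10*d^2 - 7*w^3 + w^2*(2*d + 35) + w*(7*d^2 - 45*d)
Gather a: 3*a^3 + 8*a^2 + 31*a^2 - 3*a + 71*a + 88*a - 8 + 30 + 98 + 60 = 3*a^3 + 39*a^2 + 156*a + 180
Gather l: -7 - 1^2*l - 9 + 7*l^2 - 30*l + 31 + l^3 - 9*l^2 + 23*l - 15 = l^3 - 2*l^2 - 8*l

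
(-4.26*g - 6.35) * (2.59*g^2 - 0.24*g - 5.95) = -11.0334*g^3 - 15.4241*g^2 + 26.871*g + 37.7825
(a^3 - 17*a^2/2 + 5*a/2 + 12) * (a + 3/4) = a^4 - 31*a^3/4 - 31*a^2/8 + 111*a/8 + 9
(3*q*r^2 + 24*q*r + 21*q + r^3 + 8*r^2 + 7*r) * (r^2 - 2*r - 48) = 3*q*r^4 + 18*q*r^3 - 171*q*r^2 - 1194*q*r - 1008*q + r^5 + 6*r^4 - 57*r^3 - 398*r^2 - 336*r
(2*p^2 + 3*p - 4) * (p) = 2*p^3 + 3*p^2 - 4*p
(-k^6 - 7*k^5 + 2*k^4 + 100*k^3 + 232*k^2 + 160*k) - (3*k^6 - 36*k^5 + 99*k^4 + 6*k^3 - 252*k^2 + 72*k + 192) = -4*k^6 + 29*k^5 - 97*k^4 + 94*k^3 + 484*k^2 + 88*k - 192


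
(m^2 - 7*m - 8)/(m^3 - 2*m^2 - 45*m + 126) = (m^2 - 7*m - 8)/(m^3 - 2*m^2 - 45*m + 126)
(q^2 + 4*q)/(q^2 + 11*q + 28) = q/(q + 7)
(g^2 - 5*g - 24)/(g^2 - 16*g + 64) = (g + 3)/(g - 8)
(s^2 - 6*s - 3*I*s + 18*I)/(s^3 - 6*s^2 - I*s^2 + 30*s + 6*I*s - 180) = (s - 3*I)/(s^2 - I*s + 30)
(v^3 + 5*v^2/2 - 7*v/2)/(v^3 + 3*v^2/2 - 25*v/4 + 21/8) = 4*v*(v - 1)/(4*v^2 - 8*v + 3)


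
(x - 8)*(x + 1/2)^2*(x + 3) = x^4 - 4*x^3 - 115*x^2/4 - 101*x/4 - 6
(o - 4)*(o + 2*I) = o^2 - 4*o + 2*I*o - 8*I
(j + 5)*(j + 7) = j^2 + 12*j + 35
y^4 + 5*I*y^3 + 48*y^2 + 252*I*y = y*(y - 7*I)*(y + 6*I)^2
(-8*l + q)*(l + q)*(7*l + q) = -56*l^3 - 57*l^2*q + q^3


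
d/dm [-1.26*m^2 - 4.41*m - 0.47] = -2.52*m - 4.41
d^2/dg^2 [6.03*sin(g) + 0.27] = -6.03*sin(g)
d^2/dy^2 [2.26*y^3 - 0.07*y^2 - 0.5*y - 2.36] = 13.56*y - 0.14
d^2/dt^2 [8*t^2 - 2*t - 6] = 16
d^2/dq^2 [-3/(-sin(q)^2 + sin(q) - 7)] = 3*(-4*sin(q)^4 + 3*sin(q)^3 + 33*sin(q)^2 - 13*sin(q) - 12)/(sin(q)^2 - sin(q) + 7)^3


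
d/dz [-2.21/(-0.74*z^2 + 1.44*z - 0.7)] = (3.1824 - 3.2708*z)/(0.74*z^2 - 1.44*z + 0.7)^2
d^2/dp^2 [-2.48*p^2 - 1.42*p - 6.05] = -4.96000000000000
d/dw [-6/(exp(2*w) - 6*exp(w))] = 12*(exp(w) - 3)*exp(-w)/(exp(w) - 6)^2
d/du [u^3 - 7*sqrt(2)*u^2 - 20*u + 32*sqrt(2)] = 3*u^2 - 14*sqrt(2)*u - 20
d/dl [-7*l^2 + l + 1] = 1 - 14*l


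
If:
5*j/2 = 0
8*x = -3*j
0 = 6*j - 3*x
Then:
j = 0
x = 0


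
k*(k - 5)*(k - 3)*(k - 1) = k^4 - 9*k^3 + 23*k^2 - 15*k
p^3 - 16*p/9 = p*(p - 4/3)*(p + 4/3)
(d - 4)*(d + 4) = d^2 - 16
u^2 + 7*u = u*(u + 7)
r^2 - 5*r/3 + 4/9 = (r - 4/3)*(r - 1/3)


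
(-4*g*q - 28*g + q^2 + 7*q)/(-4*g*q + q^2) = (q + 7)/q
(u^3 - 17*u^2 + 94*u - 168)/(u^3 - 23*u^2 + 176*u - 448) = (u^2 - 10*u + 24)/(u^2 - 16*u + 64)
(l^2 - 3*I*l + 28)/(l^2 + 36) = (l^2 - 3*I*l + 28)/(l^2 + 36)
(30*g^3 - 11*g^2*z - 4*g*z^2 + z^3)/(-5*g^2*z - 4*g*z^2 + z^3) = (-6*g^2 + g*z + z^2)/(z*(g + z))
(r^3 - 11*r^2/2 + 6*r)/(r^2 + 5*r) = (r^2 - 11*r/2 + 6)/(r + 5)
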